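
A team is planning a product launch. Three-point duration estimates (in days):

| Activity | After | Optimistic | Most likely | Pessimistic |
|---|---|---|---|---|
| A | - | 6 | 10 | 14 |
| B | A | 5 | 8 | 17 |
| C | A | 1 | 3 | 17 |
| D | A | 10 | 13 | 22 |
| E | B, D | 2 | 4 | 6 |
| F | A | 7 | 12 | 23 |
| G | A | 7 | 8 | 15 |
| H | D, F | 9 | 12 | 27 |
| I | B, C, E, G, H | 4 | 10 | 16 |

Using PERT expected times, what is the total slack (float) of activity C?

23 days

te_A = (6 + 4·10 + 14)/6 = 60/6 = 10
te_B = (5 + 4·8 + 17)/6 = 54/6 = 9
te_C = (1 + 4·3 + 17)/6 = 30/6 = 5
te_D = (10 + 4·13 + 22)/6 = 84/6 = 14
te_E = (2 + 4·4 + 6)/6 = 24/6 = 4
te_F = (7 + 4·12 + 23)/6 = 78/6 = 13
te_G = (7 + 4·8 + 15)/6 = 54/6 = 9
te_H = (9 + 4·12 + 27)/6 = 84/6 = 14
te_I = (4 + 4·10 + 16)/6 = 60/6 = 10

Forward pass:
ES_A = 0; EF_A = 10
ES_B = 10; EF_B = 10+9 = 19
ES_C = 10; EF_C = 10+5 = 15
ES_D = 10; EF_D = 10+14 = 24
ES_E = max(EF_B=19, EF_D=24) = 24; EF_E = 24+4 = 28
ES_F = 10; EF_F = 10+13 = 23
ES_G = 10; EF_G = 10+9 = 19
ES_H = max(EF_D=24, EF_F=23) = 24; EF_H = 24+14 = 38
ES_I = max(EF_B=19, EF_C=15, EF_E=28, EF_G=19, EF_H=38) = 38; EF_I = 38+10 = 48
Expected project duration μ = 48 days. Critical path: A → D → H → I.

Backward pass:
LF_I = 48; LS_I = 48−10 = 38
LF_H = LS_I = 38; LS_H = 38−14 = 24
LF_G = LS_I = 38; LS_G = 38−9 = 29
LF_F = LS_H = 24; LS_F = 24−13 = 11
LF_E = LS_I = 38; LS_E = 38−4 = 34
LF_D = min(LS_E=34, LS_H=24) = 24; LS_D = 24−14 = 10
LF_C = LS_I = 38; LS_C = 38−5 = 33
LF_B = min(LS_E=34, LS_I=38) = 34; LS_B = 34−9 = 25
LF_A = min(LS_B=25, LS_C=33, LS_D=10, LS_F=11, LS_G=29) = 10; LS_A = 10−10 = 0
Slack_C = LS_C − ES_C = 33 − 10 = 23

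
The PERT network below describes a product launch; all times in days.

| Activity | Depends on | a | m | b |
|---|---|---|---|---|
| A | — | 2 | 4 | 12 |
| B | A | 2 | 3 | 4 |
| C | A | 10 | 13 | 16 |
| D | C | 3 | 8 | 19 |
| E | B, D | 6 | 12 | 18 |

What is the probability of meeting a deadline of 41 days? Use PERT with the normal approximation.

0.698

te_A = (2 + 4·4 + 12)/6 = 30/6 = 5; σ²_A = ((12−2)/6)² = 2.778
te_B = (2 + 4·3 + 4)/6 = 18/6 = 3; σ²_B = ((4−2)/6)² = 0.111
te_C = (10 + 4·13 + 16)/6 = 78/6 = 13; σ²_C = ((16−10)/6)² = 1.000
te_D = (3 + 4·8 + 19)/6 = 54/6 = 9; σ²_D = ((19−3)/6)² = 7.111
te_E = (6 + 4·12 + 18)/6 = 72/6 = 12; σ²_E = ((18−6)/6)² = 4.000

Forward pass:
ES_A = 0; EF_A = 5
ES_B = 5; EF_B = 5+3 = 8
ES_C = 5; EF_C = 5+13 = 18
ES_D = 18; EF_D = 18+9 = 27
ES_E = max(EF_B=8, EF_D=27) = 27; EF_E = 27+12 = 39
Expected project duration μ = 39 days. Critical path: A → C → D → E.

Variance along critical path = 2.778 + 1.000 + 7.111 + 4.000 = 14.889; σ = √14.889 = 3.859 days.
Z = (41 − 39) / 3.859 = 0.518
P(T ≤ 41) = Φ(0.518) ≈ 0.698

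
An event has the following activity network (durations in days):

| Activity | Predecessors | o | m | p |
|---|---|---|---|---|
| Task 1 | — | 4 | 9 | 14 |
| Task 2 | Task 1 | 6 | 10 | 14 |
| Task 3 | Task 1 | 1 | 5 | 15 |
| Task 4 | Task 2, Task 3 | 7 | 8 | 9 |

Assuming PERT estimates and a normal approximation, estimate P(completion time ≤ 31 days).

0.968

te_Task 1 = (4 + 4·9 + 14)/6 = 54/6 = 9; σ²_Task 1 = ((14−4)/6)² = 2.778
te_Task 2 = (6 + 4·10 + 14)/6 = 60/6 = 10; σ²_Task 2 = ((14−6)/6)² = 1.778
te_Task 3 = (1 + 4·5 + 15)/6 = 36/6 = 6; σ²_Task 3 = ((15−1)/6)² = 5.444
te_Task 4 = (7 + 4·8 + 9)/6 = 48/6 = 8; σ²_Task 4 = ((9−7)/6)² = 0.111

Forward pass:
ES_Task 1 = 0; EF_Task 1 = 9
ES_Task 2 = 9; EF_Task 2 = 9+10 = 19
ES_Task 3 = 9; EF_Task 3 = 9+6 = 15
ES_Task 4 = max(EF_Task 2=19, EF_Task 3=15) = 19; EF_Task 4 = 19+8 = 27
Expected project duration μ = 27 days. Critical path: Task 1 → Task 2 → Task 4.

Variance along critical path = 2.778 + 1.778 + 0.111 = 4.667; σ = √4.667 = 2.160 days.
Z = (31 − 27) / 2.160 = 1.852
P(T ≤ 31) = Φ(1.852) ≈ 0.968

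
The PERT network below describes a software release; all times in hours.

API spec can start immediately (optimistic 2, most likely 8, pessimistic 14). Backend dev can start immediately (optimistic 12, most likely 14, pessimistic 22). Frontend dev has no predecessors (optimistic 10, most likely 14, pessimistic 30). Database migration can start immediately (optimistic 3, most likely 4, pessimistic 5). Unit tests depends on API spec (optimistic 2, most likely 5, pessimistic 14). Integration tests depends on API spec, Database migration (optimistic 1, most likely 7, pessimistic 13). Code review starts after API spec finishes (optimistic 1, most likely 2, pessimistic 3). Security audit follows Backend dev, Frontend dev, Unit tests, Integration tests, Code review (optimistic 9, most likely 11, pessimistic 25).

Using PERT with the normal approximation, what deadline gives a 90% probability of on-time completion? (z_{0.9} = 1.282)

34.5 hours

te_API spec = (2 + 4·8 + 14)/6 = 48/6 = 8; σ²_API spec = ((14−2)/6)² = 4.000
te_Backend dev = (12 + 4·14 + 22)/6 = 90/6 = 15; σ²_Backend dev = ((22−12)/6)² = 2.778
te_Frontend dev = (10 + 4·14 + 30)/6 = 96/6 = 16; σ²_Frontend dev = ((30−10)/6)² = 11.111
te_Database migration = (3 + 4·4 + 5)/6 = 24/6 = 4; σ²_Database migration = ((5−3)/6)² = 0.111
te_Unit tests = (2 + 4·5 + 14)/6 = 36/6 = 6; σ²_Unit tests = ((14−2)/6)² = 4.000
te_Integration tests = (1 + 4·7 + 13)/6 = 42/6 = 7; σ²_Integration tests = ((13−1)/6)² = 4.000
te_Code review = (1 + 4·2 + 3)/6 = 12/6 = 2; σ²_Code review = ((3−1)/6)² = 0.111
te_Security audit = (9 + 4·11 + 25)/6 = 78/6 = 13; σ²_Security audit = ((25−9)/6)² = 7.111

Forward pass:
ES_API spec = 0; EF_API spec = 8
ES_Backend dev = 0; EF_Backend dev = 15
ES_Frontend dev = 0; EF_Frontend dev = 16
ES_Database migration = 0; EF_Database migration = 4
ES_Unit tests = 8; EF_Unit tests = 8+6 = 14
ES_Integration tests = max(EF_API spec=8, EF_Database migration=4) = 8; EF_Integration tests = 8+7 = 15
ES_Code review = 8; EF_Code review = 8+2 = 10
ES_Security audit = max(EF_Backend dev=15, EF_Frontend dev=16, EF_Unit tests=14, EF_Integration tests=15, EF_Code review=10) = 16; EF_Security audit = 16+13 = 29
Expected project duration μ = 29 hours. Critical path: Frontend dev → Security audit.

Variance along critical path = 11.111 + 7.111 = 18.222; σ = 4.269 hours.
D = μ + z·σ = 29 + 1.282·4.269 = 34.5 hours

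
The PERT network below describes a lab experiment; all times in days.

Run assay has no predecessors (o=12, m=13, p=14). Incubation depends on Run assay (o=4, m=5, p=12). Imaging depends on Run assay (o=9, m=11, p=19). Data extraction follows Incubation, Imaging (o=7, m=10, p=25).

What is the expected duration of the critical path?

te_Run assay = (12 + 4·13 + 14)/6 = 78/6 = 13
te_Incubation = (4 + 4·5 + 12)/6 = 36/6 = 6
te_Imaging = (9 + 4·11 + 19)/6 = 72/6 = 12
te_Data extraction = (7 + 4·10 + 25)/6 = 72/6 = 12

Forward pass:
ES_Run assay = 0; EF_Run assay = 13
ES_Incubation = 13; EF_Incubation = 13+6 = 19
ES_Imaging = 13; EF_Imaging = 13+12 = 25
ES_Data extraction = max(EF_Incubation=19, EF_Imaging=25) = 25; EF_Data extraction = 25+12 = 37
Expected project duration μ = 37 days. Critical path: Run assay → Imaging → Data extraction.

37 days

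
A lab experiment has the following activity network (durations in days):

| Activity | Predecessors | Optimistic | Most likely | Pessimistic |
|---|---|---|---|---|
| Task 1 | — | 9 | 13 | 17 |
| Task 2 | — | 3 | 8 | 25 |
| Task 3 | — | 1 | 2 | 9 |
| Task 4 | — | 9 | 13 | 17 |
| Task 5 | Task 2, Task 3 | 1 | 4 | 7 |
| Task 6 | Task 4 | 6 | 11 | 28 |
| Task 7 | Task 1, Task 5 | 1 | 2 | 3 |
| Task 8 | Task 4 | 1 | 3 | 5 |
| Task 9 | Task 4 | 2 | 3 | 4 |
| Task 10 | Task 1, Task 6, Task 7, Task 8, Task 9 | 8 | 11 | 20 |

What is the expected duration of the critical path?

te_Task 1 = (9 + 4·13 + 17)/6 = 78/6 = 13
te_Task 2 = (3 + 4·8 + 25)/6 = 60/6 = 10
te_Task 3 = (1 + 4·2 + 9)/6 = 18/6 = 3
te_Task 4 = (9 + 4·13 + 17)/6 = 78/6 = 13
te_Task 5 = (1 + 4·4 + 7)/6 = 24/6 = 4
te_Task 6 = (6 + 4·11 + 28)/6 = 78/6 = 13
te_Task 7 = (1 + 4·2 + 3)/6 = 12/6 = 2
te_Task 8 = (1 + 4·3 + 5)/6 = 18/6 = 3
te_Task 9 = (2 + 4·3 + 4)/6 = 18/6 = 3
te_Task 10 = (8 + 4·11 + 20)/6 = 72/6 = 12

Forward pass:
ES_Task 1 = 0; EF_Task 1 = 13
ES_Task 2 = 0; EF_Task 2 = 10
ES_Task 3 = 0; EF_Task 3 = 3
ES_Task 4 = 0; EF_Task 4 = 13
ES_Task 5 = max(EF_Task 2=10, EF_Task 3=3) = 10; EF_Task 5 = 10+4 = 14
ES_Task 6 = 13; EF_Task 6 = 13+13 = 26
ES_Task 7 = max(EF_Task 1=13, EF_Task 5=14) = 14; EF_Task 7 = 14+2 = 16
ES_Task 8 = 13; EF_Task 8 = 13+3 = 16
ES_Task 9 = 13; EF_Task 9 = 13+3 = 16
ES_Task 10 = max(EF_Task 1=13, EF_Task 6=26, EF_Task 7=16, EF_Task 8=16, EF_Task 9=16) = 26; EF_Task 10 = 26+12 = 38
Expected project duration μ = 38 days. Critical path: Task 4 → Task 6 → Task 10.

38 days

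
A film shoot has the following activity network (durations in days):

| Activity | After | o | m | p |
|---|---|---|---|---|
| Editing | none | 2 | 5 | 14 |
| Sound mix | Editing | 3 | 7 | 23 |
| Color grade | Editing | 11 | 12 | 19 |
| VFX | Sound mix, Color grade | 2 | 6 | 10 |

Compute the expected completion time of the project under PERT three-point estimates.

te_Editing = (2 + 4·5 + 14)/6 = 36/6 = 6
te_Sound mix = (3 + 4·7 + 23)/6 = 54/6 = 9
te_Color grade = (11 + 4·12 + 19)/6 = 78/6 = 13
te_VFX = (2 + 4·6 + 10)/6 = 36/6 = 6

Forward pass:
ES_Editing = 0; EF_Editing = 6
ES_Sound mix = 6; EF_Sound mix = 6+9 = 15
ES_Color grade = 6; EF_Color grade = 6+13 = 19
ES_VFX = max(EF_Sound mix=15, EF_Color grade=19) = 19; EF_VFX = 19+6 = 25
Expected project duration μ = 25 days. Critical path: Editing → Color grade → VFX.

25 days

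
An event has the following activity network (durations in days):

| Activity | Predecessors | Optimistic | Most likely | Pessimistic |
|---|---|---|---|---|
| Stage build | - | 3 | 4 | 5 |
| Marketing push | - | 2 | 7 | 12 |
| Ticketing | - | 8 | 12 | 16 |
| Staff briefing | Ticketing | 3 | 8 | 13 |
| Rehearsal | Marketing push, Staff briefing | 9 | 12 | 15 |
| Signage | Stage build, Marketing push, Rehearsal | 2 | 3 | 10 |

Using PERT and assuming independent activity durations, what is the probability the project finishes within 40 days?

te_Stage build = (3 + 4·4 + 5)/6 = 24/6 = 4; σ²_Stage build = ((5−3)/6)² = 0.111
te_Marketing push = (2 + 4·7 + 12)/6 = 42/6 = 7; σ²_Marketing push = ((12−2)/6)² = 2.778
te_Ticketing = (8 + 4·12 + 16)/6 = 72/6 = 12; σ²_Ticketing = ((16−8)/6)² = 1.778
te_Staff briefing = (3 + 4·8 + 13)/6 = 48/6 = 8; σ²_Staff briefing = ((13−3)/6)² = 2.778
te_Rehearsal = (9 + 4·12 + 15)/6 = 72/6 = 12; σ²_Rehearsal = ((15−9)/6)² = 1.000
te_Signage = (2 + 4·3 + 10)/6 = 24/6 = 4; σ²_Signage = ((10−2)/6)² = 1.778

Forward pass:
ES_Stage build = 0; EF_Stage build = 4
ES_Marketing push = 0; EF_Marketing push = 7
ES_Ticketing = 0; EF_Ticketing = 12
ES_Staff briefing = 12; EF_Staff briefing = 12+8 = 20
ES_Rehearsal = max(EF_Marketing push=7, EF_Staff briefing=20) = 20; EF_Rehearsal = 20+12 = 32
ES_Signage = max(EF_Stage build=4, EF_Marketing push=7, EF_Rehearsal=32) = 32; EF_Signage = 32+4 = 36
Expected project duration μ = 36 days. Critical path: Ticketing → Staff briefing → Rehearsal → Signage.

Variance along critical path = 1.778 + 2.778 + 1.000 + 1.778 = 7.333; σ = √7.333 = 2.708 days.
Z = (40 − 36) / 2.708 = 1.477
P(T ≤ 40) = Φ(1.477) ≈ 0.930

0.930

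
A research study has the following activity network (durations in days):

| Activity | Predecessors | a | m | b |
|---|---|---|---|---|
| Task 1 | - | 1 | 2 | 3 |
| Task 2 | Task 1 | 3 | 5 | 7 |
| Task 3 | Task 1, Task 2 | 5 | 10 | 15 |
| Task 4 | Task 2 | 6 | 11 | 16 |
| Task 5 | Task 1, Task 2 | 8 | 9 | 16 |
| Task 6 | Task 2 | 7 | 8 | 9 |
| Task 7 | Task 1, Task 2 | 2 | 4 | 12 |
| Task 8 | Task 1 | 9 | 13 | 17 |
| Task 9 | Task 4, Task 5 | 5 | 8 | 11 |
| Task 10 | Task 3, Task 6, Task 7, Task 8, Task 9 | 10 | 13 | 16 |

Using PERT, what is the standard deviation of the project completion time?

te_Task 1 = (1 + 4·2 + 3)/6 = 12/6 = 2; σ²_Task 1 = ((3−1)/6)² = 0.111
te_Task 2 = (3 + 4·5 + 7)/6 = 30/6 = 5; σ²_Task 2 = ((7−3)/6)² = 0.444
te_Task 3 = (5 + 4·10 + 15)/6 = 60/6 = 10; σ²_Task 3 = ((15−5)/6)² = 2.778
te_Task 4 = (6 + 4·11 + 16)/6 = 66/6 = 11; σ²_Task 4 = ((16−6)/6)² = 2.778
te_Task 5 = (8 + 4·9 + 16)/6 = 60/6 = 10; σ²_Task 5 = ((16−8)/6)² = 1.778
te_Task 6 = (7 + 4·8 + 9)/6 = 48/6 = 8; σ²_Task 6 = ((9−7)/6)² = 0.111
te_Task 7 = (2 + 4·4 + 12)/6 = 30/6 = 5; σ²_Task 7 = ((12−2)/6)² = 2.778
te_Task 8 = (9 + 4·13 + 17)/6 = 78/6 = 13; σ²_Task 8 = ((17−9)/6)² = 1.778
te_Task 9 = (5 + 4·8 + 11)/6 = 48/6 = 8; σ²_Task 9 = ((11−5)/6)² = 1.000
te_Task 10 = (10 + 4·13 + 16)/6 = 78/6 = 13; σ²_Task 10 = ((16−10)/6)² = 1.000

Forward pass:
ES_Task 1 = 0; EF_Task 1 = 2
ES_Task 2 = 2; EF_Task 2 = 2+5 = 7
ES_Task 3 = max(EF_Task 1=2, EF_Task 2=7) = 7; EF_Task 3 = 7+10 = 17
ES_Task 4 = 7; EF_Task 4 = 7+11 = 18
ES_Task 5 = max(EF_Task 1=2, EF_Task 2=7) = 7; EF_Task 5 = 7+10 = 17
ES_Task 6 = 7; EF_Task 6 = 7+8 = 15
ES_Task 7 = max(EF_Task 1=2, EF_Task 2=7) = 7; EF_Task 7 = 7+5 = 12
ES_Task 8 = 2; EF_Task 8 = 2+13 = 15
ES_Task 9 = max(EF_Task 4=18, EF_Task 5=17) = 18; EF_Task 9 = 18+8 = 26
ES_Task 10 = max(EF_Task 3=17, EF_Task 6=15, EF_Task 7=12, EF_Task 8=15, EF_Task 9=26) = 26; EF_Task 10 = 26+13 = 39
Expected project duration μ = 39 days. Critical path: Task 1 → Task 2 → Task 4 → Task 9 → Task 10.

Variance along critical path = 0.111 + 0.444 + 2.778 + 1.000 + 1.000 = 5.333
σ = √5.333 = 2.309 days

2.31 days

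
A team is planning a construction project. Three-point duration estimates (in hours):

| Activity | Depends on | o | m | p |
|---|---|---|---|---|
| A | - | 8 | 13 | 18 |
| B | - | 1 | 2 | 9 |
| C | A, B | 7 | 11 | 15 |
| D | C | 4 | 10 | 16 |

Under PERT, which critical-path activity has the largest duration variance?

D

te_A = (8 + 4·13 + 18)/6 = 78/6 = 13; σ²_A = ((18−8)/6)² = 2.778
te_B = (1 + 4·2 + 9)/6 = 18/6 = 3; σ²_B = ((9−1)/6)² = 1.778
te_C = (7 + 4·11 + 15)/6 = 66/6 = 11; σ²_C = ((15−7)/6)² = 1.778
te_D = (4 + 4·10 + 16)/6 = 60/6 = 10; σ²_D = ((16−4)/6)² = 4.000

Forward pass:
ES_A = 0; EF_A = 13
ES_B = 0; EF_B = 3
ES_C = max(EF_A=13, EF_B=3) = 13; EF_C = 13+11 = 24
ES_D = 24; EF_D = 24+10 = 34
Expected project duration μ = 34 hours. Critical path: A → C → D.

Variances on critical path: σ²_A=2.778, σ²_C=1.778, σ²_D=4.000.
Largest is σ²_D = 4.000.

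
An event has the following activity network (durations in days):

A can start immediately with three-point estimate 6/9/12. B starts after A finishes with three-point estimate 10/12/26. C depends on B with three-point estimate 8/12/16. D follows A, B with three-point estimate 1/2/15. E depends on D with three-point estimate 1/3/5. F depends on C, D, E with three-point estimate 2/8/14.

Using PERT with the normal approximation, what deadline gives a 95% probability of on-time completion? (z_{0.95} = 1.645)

49.1 days

te_A = (6 + 4·9 + 12)/6 = 54/6 = 9; σ²_A = ((12−6)/6)² = 1.000
te_B = (10 + 4·12 + 26)/6 = 84/6 = 14; σ²_B = ((26−10)/6)² = 7.111
te_C = (8 + 4·12 + 16)/6 = 72/6 = 12; σ²_C = ((16−8)/6)² = 1.778
te_D = (1 + 4·2 + 15)/6 = 24/6 = 4; σ²_D = ((15−1)/6)² = 5.444
te_E = (1 + 4·3 + 5)/6 = 18/6 = 3; σ²_E = ((5−1)/6)² = 0.444
te_F = (2 + 4·8 + 14)/6 = 48/6 = 8; σ²_F = ((14−2)/6)² = 4.000

Forward pass:
ES_A = 0; EF_A = 9
ES_B = 9; EF_B = 9+14 = 23
ES_C = 23; EF_C = 23+12 = 35
ES_D = max(EF_A=9, EF_B=23) = 23; EF_D = 23+4 = 27
ES_E = 27; EF_E = 27+3 = 30
ES_F = max(EF_C=35, EF_D=27, EF_E=30) = 35; EF_F = 35+8 = 43
Expected project duration μ = 43 days. Critical path: A → B → C → F.

Variance along critical path = 1.000 + 7.111 + 1.778 + 4.000 = 13.889; σ = 3.727 days.
D = μ + z·σ = 43 + 1.645·3.727 = 49.1 days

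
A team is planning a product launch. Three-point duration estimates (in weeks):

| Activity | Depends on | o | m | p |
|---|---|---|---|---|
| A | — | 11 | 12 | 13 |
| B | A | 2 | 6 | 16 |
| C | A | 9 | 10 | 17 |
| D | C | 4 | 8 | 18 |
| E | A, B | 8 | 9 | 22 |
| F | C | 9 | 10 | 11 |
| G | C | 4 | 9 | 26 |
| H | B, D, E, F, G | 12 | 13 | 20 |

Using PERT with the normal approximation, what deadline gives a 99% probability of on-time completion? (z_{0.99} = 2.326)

te_A = (11 + 4·12 + 13)/6 = 72/6 = 12; σ²_A = ((13−11)/6)² = 0.111
te_B = (2 + 4·6 + 16)/6 = 42/6 = 7; σ²_B = ((16−2)/6)² = 5.444
te_C = (9 + 4·10 + 17)/6 = 66/6 = 11; σ²_C = ((17−9)/6)² = 1.778
te_D = (4 + 4·8 + 18)/6 = 54/6 = 9; σ²_D = ((18−4)/6)² = 5.444
te_E = (8 + 4·9 + 22)/6 = 66/6 = 11; σ²_E = ((22−8)/6)² = 5.444
te_F = (9 + 4·10 + 11)/6 = 60/6 = 10; σ²_F = ((11−9)/6)² = 0.111
te_G = (4 + 4·9 + 26)/6 = 66/6 = 11; σ²_G = ((26−4)/6)² = 13.444
te_H = (12 + 4·13 + 20)/6 = 84/6 = 14; σ²_H = ((20−12)/6)² = 1.778

Forward pass:
ES_A = 0; EF_A = 12
ES_B = 12; EF_B = 12+7 = 19
ES_C = 12; EF_C = 12+11 = 23
ES_D = 23; EF_D = 23+9 = 32
ES_E = max(EF_A=12, EF_B=19) = 19; EF_E = 19+11 = 30
ES_F = 23; EF_F = 23+10 = 33
ES_G = 23; EF_G = 23+11 = 34
ES_H = max(EF_B=19, EF_D=32, EF_E=30, EF_F=33, EF_G=34) = 34; EF_H = 34+14 = 48
Expected project duration μ = 48 weeks. Critical path: A → C → G → H.

Variance along critical path = 0.111 + 1.778 + 13.444 + 1.778 = 17.111; σ = 4.137 weeks.
D = μ + z·σ = 48 + 2.326·4.137 = 57.6 weeks

57.6 weeks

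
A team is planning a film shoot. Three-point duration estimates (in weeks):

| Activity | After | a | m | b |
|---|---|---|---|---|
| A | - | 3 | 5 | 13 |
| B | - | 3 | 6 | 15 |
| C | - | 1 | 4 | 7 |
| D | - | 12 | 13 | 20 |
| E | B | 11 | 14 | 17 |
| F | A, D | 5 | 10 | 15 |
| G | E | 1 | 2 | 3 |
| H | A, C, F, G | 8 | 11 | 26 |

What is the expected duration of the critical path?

te_A = (3 + 4·5 + 13)/6 = 36/6 = 6
te_B = (3 + 4·6 + 15)/6 = 42/6 = 7
te_C = (1 + 4·4 + 7)/6 = 24/6 = 4
te_D = (12 + 4·13 + 20)/6 = 84/6 = 14
te_E = (11 + 4·14 + 17)/6 = 84/6 = 14
te_F = (5 + 4·10 + 15)/6 = 60/6 = 10
te_G = (1 + 4·2 + 3)/6 = 12/6 = 2
te_H = (8 + 4·11 + 26)/6 = 78/6 = 13

Forward pass:
ES_A = 0; EF_A = 6
ES_B = 0; EF_B = 7
ES_C = 0; EF_C = 4
ES_D = 0; EF_D = 14
ES_E = 7; EF_E = 7+14 = 21
ES_F = max(EF_A=6, EF_D=14) = 14; EF_F = 14+10 = 24
ES_G = 21; EF_G = 21+2 = 23
ES_H = max(EF_A=6, EF_C=4, EF_F=24, EF_G=23) = 24; EF_H = 24+13 = 37
Expected project duration μ = 37 weeks. Critical path: D → F → H.

37 weeks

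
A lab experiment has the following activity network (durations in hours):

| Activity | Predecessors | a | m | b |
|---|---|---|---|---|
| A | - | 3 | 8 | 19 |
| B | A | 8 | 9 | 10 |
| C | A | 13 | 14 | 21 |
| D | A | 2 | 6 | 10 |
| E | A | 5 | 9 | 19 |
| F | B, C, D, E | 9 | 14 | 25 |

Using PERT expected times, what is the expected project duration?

39 hours

te_A = (3 + 4·8 + 19)/6 = 54/6 = 9
te_B = (8 + 4·9 + 10)/6 = 54/6 = 9
te_C = (13 + 4·14 + 21)/6 = 90/6 = 15
te_D = (2 + 4·6 + 10)/6 = 36/6 = 6
te_E = (5 + 4·9 + 19)/6 = 60/6 = 10
te_F = (9 + 4·14 + 25)/6 = 90/6 = 15

Forward pass:
ES_A = 0; EF_A = 9
ES_B = 9; EF_B = 9+9 = 18
ES_C = 9; EF_C = 9+15 = 24
ES_D = 9; EF_D = 9+6 = 15
ES_E = 9; EF_E = 9+10 = 19
ES_F = max(EF_B=18, EF_C=24, EF_D=15, EF_E=19) = 24; EF_F = 24+15 = 39
Expected project duration μ = 39 hours. Critical path: A → C → F.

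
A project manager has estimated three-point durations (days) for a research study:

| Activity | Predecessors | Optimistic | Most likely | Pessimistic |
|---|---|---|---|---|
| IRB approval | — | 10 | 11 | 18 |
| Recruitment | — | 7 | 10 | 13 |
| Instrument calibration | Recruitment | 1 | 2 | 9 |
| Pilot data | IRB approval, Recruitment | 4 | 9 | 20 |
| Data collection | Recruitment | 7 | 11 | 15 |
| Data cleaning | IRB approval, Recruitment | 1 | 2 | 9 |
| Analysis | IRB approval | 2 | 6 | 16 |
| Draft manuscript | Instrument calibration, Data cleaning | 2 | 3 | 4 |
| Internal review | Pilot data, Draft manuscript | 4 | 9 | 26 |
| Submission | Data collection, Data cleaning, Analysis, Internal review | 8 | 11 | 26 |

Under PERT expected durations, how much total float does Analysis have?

te_IRB approval = (10 + 4·11 + 18)/6 = 72/6 = 12
te_Recruitment = (7 + 4·10 + 13)/6 = 60/6 = 10
te_Instrument calibration = (1 + 4·2 + 9)/6 = 18/6 = 3
te_Pilot data = (4 + 4·9 + 20)/6 = 60/6 = 10
te_Data collection = (7 + 4·11 + 15)/6 = 66/6 = 11
te_Data cleaning = (1 + 4·2 + 9)/6 = 18/6 = 3
te_Analysis = (2 + 4·6 + 16)/6 = 42/6 = 7
te_Draft manuscript = (2 + 4·3 + 4)/6 = 18/6 = 3
te_Internal review = (4 + 4·9 + 26)/6 = 66/6 = 11
te_Submission = (8 + 4·11 + 26)/6 = 78/6 = 13

Forward pass:
ES_IRB approval = 0; EF_IRB approval = 12
ES_Recruitment = 0; EF_Recruitment = 10
ES_Instrument calibration = 10; EF_Instrument calibration = 10+3 = 13
ES_Pilot data = max(EF_IRB approval=12, EF_Recruitment=10) = 12; EF_Pilot data = 12+10 = 22
ES_Data collection = 10; EF_Data collection = 10+11 = 21
ES_Data cleaning = max(EF_IRB approval=12, EF_Recruitment=10) = 12; EF_Data cleaning = 12+3 = 15
ES_Analysis = 12; EF_Analysis = 12+7 = 19
ES_Draft manuscript = max(EF_Instrument calibration=13, EF_Data cleaning=15) = 15; EF_Draft manuscript = 15+3 = 18
ES_Internal review = max(EF_Pilot data=22, EF_Draft manuscript=18) = 22; EF_Internal review = 22+11 = 33
ES_Submission = max(EF_Data collection=21, EF_Data cleaning=15, EF_Analysis=19, EF_Internal review=33) = 33; EF_Submission = 33+13 = 46
Expected project duration μ = 46 days. Critical path: IRB approval → Pilot data → Internal review → Submission.

Backward pass:
LF_Submission = 46; LS_Submission = 46−13 = 33
LF_Internal review = LS_Submission = 33; LS_Internal review = 33−11 = 22
LF_Draft manuscript = LS_Internal review = 22; LS_Draft manuscript = 22−3 = 19
LF_Analysis = LS_Submission = 33; LS_Analysis = 33−7 = 26
LF_Data cleaning = min(LS_Draft manuscript=19, LS_Submission=33) = 19; LS_Data cleaning = 19−3 = 16
LF_Data collection = LS_Submission = 33; LS_Data collection = 33−11 = 22
LF_Pilot data = LS_Internal review = 22; LS_Pilot data = 22−10 = 12
LF_Instrument calibration = LS_Draft manuscript = 19; LS_Instrument calibration = 19−3 = 16
LF_Recruitment = min(LS_Instrument calibration=16, LS_Pilot data=12, LS_Data collection=22, LS_Data cleaning=16) = 12; LS_Recruitment = 12−10 = 2
LF_IRB approval = min(LS_Pilot data=12, LS_Data cleaning=16, LS_Analysis=26) = 12; LS_IRB approval = 12−12 = 0
Slack_Analysis = LS_Analysis − ES_Analysis = 26 − 12 = 14

14 days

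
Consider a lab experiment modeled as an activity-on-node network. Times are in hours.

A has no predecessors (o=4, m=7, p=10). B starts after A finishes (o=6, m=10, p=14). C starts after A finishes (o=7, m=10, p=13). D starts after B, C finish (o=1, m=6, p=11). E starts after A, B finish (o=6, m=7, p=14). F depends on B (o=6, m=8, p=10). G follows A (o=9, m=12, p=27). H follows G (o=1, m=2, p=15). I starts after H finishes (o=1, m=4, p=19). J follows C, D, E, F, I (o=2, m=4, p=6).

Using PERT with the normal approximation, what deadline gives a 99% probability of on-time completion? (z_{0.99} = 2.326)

46.6 hours

te_A = (4 + 4·7 + 10)/6 = 42/6 = 7; σ²_A = ((10−4)/6)² = 1.000
te_B = (6 + 4·10 + 14)/6 = 60/6 = 10; σ²_B = ((14−6)/6)² = 1.778
te_C = (7 + 4·10 + 13)/6 = 60/6 = 10; σ²_C = ((13−7)/6)² = 1.000
te_D = (1 + 4·6 + 11)/6 = 36/6 = 6; σ²_D = ((11−1)/6)² = 2.778
te_E = (6 + 4·7 + 14)/6 = 48/6 = 8; σ²_E = ((14−6)/6)² = 1.778
te_F = (6 + 4·8 + 10)/6 = 48/6 = 8; σ²_F = ((10−6)/6)² = 0.444
te_G = (9 + 4·12 + 27)/6 = 84/6 = 14; σ²_G = ((27−9)/6)² = 9.000
te_H = (1 + 4·2 + 15)/6 = 24/6 = 4; σ²_H = ((15−1)/6)² = 5.444
te_I = (1 + 4·4 + 19)/6 = 36/6 = 6; σ²_I = ((19−1)/6)² = 9.000
te_J = (2 + 4·4 + 6)/6 = 24/6 = 4; σ²_J = ((6−2)/6)² = 0.444

Forward pass:
ES_A = 0; EF_A = 7
ES_B = 7; EF_B = 7+10 = 17
ES_C = 7; EF_C = 7+10 = 17
ES_D = max(EF_B=17, EF_C=17) = 17; EF_D = 17+6 = 23
ES_E = max(EF_A=7, EF_B=17) = 17; EF_E = 17+8 = 25
ES_F = 17; EF_F = 17+8 = 25
ES_G = 7; EF_G = 7+14 = 21
ES_H = 21; EF_H = 21+4 = 25
ES_I = 25; EF_I = 25+6 = 31
ES_J = max(EF_C=17, EF_D=23, EF_E=25, EF_F=25, EF_I=31) = 31; EF_J = 31+4 = 35
Expected project duration μ = 35 hours. Critical path: A → G → H → I → J.

Variance along critical path = 1.000 + 9.000 + 5.444 + 9.000 + 0.444 = 24.889; σ = 4.989 hours.
D = μ + z·σ = 35 + 2.326·4.989 = 46.6 hours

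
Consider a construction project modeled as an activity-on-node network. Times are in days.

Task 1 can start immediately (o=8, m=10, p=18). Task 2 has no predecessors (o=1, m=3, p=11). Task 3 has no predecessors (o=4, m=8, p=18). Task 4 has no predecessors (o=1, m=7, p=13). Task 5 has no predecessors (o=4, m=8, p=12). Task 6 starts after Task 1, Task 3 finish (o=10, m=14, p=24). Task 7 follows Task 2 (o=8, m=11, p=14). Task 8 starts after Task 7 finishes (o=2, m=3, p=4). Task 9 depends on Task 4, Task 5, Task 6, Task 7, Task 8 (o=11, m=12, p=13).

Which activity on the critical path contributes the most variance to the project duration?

te_Task 1 = (8 + 4·10 + 18)/6 = 66/6 = 11; σ²_Task 1 = ((18−8)/6)² = 2.778
te_Task 2 = (1 + 4·3 + 11)/6 = 24/6 = 4; σ²_Task 2 = ((11−1)/6)² = 2.778
te_Task 3 = (4 + 4·8 + 18)/6 = 54/6 = 9; σ²_Task 3 = ((18−4)/6)² = 5.444
te_Task 4 = (1 + 4·7 + 13)/6 = 42/6 = 7; σ²_Task 4 = ((13−1)/6)² = 4.000
te_Task 5 = (4 + 4·8 + 12)/6 = 48/6 = 8; σ²_Task 5 = ((12−4)/6)² = 1.778
te_Task 6 = (10 + 4·14 + 24)/6 = 90/6 = 15; σ²_Task 6 = ((24−10)/6)² = 5.444
te_Task 7 = (8 + 4·11 + 14)/6 = 66/6 = 11; σ²_Task 7 = ((14−8)/6)² = 1.000
te_Task 8 = (2 + 4·3 + 4)/6 = 18/6 = 3; σ²_Task 8 = ((4−2)/6)² = 0.111
te_Task 9 = (11 + 4·12 + 13)/6 = 72/6 = 12; σ²_Task 9 = ((13−11)/6)² = 0.111

Forward pass:
ES_Task 1 = 0; EF_Task 1 = 11
ES_Task 2 = 0; EF_Task 2 = 4
ES_Task 3 = 0; EF_Task 3 = 9
ES_Task 4 = 0; EF_Task 4 = 7
ES_Task 5 = 0; EF_Task 5 = 8
ES_Task 6 = max(EF_Task 1=11, EF_Task 3=9) = 11; EF_Task 6 = 11+15 = 26
ES_Task 7 = 4; EF_Task 7 = 4+11 = 15
ES_Task 8 = 15; EF_Task 8 = 15+3 = 18
ES_Task 9 = max(EF_Task 4=7, EF_Task 5=8, EF_Task 6=26, EF_Task 7=15, EF_Task 8=18) = 26; EF_Task 9 = 26+12 = 38
Expected project duration μ = 38 days. Critical path: Task 1 → Task 6 → Task 9.

Variances on critical path: σ²_Task 1=2.778, σ²_Task 6=5.444, σ²_Task 9=0.111.
Largest is σ²_Task 6 = 5.444.

Task 6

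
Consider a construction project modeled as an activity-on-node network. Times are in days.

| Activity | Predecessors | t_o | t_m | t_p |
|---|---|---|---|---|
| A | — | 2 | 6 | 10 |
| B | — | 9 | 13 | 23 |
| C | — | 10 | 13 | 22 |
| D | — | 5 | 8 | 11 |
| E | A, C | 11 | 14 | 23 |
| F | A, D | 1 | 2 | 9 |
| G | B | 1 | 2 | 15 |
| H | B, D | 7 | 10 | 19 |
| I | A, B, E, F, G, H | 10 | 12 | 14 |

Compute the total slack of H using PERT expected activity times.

te_A = (2 + 4·6 + 10)/6 = 36/6 = 6
te_B = (9 + 4·13 + 23)/6 = 84/6 = 14
te_C = (10 + 4·13 + 22)/6 = 84/6 = 14
te_D = (5 + 4·8 + 11)/6 = 48/6 = 8
te_E = (11 + 4·14 + 23)/6 = 90/6 = 15
te_F = (1 + 4·2 + 9)/6 = 18/6 = 3
te_G = (1 + 4·2 + 15)/6 = 24/6 = 4
te_H = (7 + 4·10 + 19)/6 = 66/6 = 11
te_I = (10 + 4·12 + 14)/6 = 72/6 = 12

Forward pass:
ES_A = 0; EF_A = 6
ES_B = 0; EF_B = 14
ES_C = 0; EF_C = 14
ES_D = 0; EF_D = 8
ES_E = max(EF_A=6, EF_C=14) = 14; EF_E = 14+15 = 29
ES_F = max(EF_A=6, EF_D=8) = 8; EF_F = 8+3 = 11
ES_G = 14; EF_G = 14+4 = 18
ES_H = max(EF_B=14, EF_D=8) = 14; EF_H = 14+11 = 25
ES_I = max(EF_A=6, EF_B=14, EF_E=29, EF_F=11, EF_G=18, EF_H=25) = 29; EF_I = 29+12 = 41
Expected project duration μ = 41 days. Critical path: C → E → I.

Backward pass:
LF_I = 41; LS_I = 41−12 = 29
LF_H = LS_I = 29; LS_H = 29−11 = 18
LF_G = LS_I = 29; LS_G = 29−4 = 25
LF_F = LS_I = 29; LS_F = 29−3 = 26
LF_E = LS_I = 29; LS_E = 29−15 = 14
LF_D = min(LS_F=26, LS_H=18) = 18; LS_D = 18−8 = 10
LF_C = LS_E = 14; LS_C = 14−14 = 0
LF_B = min(LS_G=25, LS_H=18, LS_I=29) = 18; LS_B = 18−14 = 4
LF_A = min(LS_E=14, LS_F=26, LS_I=29) = 14; LS_A = 14−6 = 8
Slack_H = LS_H − ES_H = 18 − 14 = 4

4 days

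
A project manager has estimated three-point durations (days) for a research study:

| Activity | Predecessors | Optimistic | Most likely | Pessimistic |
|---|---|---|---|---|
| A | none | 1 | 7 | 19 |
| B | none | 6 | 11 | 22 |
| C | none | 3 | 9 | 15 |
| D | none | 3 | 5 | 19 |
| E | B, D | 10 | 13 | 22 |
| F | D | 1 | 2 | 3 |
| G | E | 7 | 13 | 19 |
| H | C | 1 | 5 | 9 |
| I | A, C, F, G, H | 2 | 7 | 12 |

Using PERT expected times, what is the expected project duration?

te_A = (1 + 4·7 + 19)/6 = 48/6 = 8
te_B = (6 + 4·11 + 22)/6 = 72/6 = 12
te_C = (3 + 4·9 + 15)/6 = 54/6 = 9
te_D = (3 + 4·5 + 19)/6 = 42/6 = 7
te_E = (10 + 4·13 + 22)/6 = 84/6 = 14
te_F = (1 + 4·2 + 3)/6 = 12/6 = 2
te_G = (7 + 4·13 + 19)/6 = 78/6 = 13
te_H = (1 + 4·5 + 9)/6 = 30/6 = 5
te_I = (2 + 4·7 + 12)/6 = 42/6 = 7

Forward pass:
ES_A = 0; EF_A = 8
ES_B = 0; EF_B = 12
ES_C = 0; EF_C = 9
ES_D = 0; EF_D = 7
ES_E = max(EF_B=12, EF_D=7) = 12; EF_E = 12+14 = 26
ES_F = 7; EF_F = 7+2 = 9
ES_G = 26; EF_G = 26+13 = 39
ES_H = 9; EF_H = 9+5 = 14
ES_I = max(EF_A=8, EF_C=9, EF_F=9, EF_G=39, EF_H=14) = 39; EF_I = 39+7 = 46
Expected project duration μ = 46 days. Critical path: B → E → G → I.

46 days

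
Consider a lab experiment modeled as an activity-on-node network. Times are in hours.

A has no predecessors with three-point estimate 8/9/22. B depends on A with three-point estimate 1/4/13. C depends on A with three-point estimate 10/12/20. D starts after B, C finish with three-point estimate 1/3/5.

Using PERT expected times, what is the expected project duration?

te_A = (8 + 4·9 + 22)/6 = 66/6 = 11
te_B = (1 + 4·4 + 13)/6 = 30/6 = 5
te_C = (10 + 4·12 + 20)/6 = 78/6 = 13
te_D = (1 + 4·3 + 5)/6 = 18/6 = 3

Forward pass:
ES_A = 0; EF_A = 11
ES_B = 11; EF_B = 11+5 = 16
ES_C = 11; EF_C = 11+13 = 24
ES_D = max(EF_B=16, EF_C=24) = 24; EF_D = 24+3 = 27
Expected project duration μ = 27 hours. Critical path: A → C → D.

27 hours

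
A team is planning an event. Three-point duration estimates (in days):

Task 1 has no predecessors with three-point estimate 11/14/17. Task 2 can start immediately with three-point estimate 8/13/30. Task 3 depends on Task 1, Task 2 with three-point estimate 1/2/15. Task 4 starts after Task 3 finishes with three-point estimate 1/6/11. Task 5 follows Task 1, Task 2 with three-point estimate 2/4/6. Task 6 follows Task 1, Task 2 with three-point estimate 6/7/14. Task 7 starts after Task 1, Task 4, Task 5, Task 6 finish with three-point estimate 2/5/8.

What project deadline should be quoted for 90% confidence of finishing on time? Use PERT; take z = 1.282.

36.1 days

te_Task 1 = (11 + 4·14 + 17)/6 = 84/6 = 14; σ²_Task 1 = ((17−11)/6)² = 1.000
te_Task 2 = (8 + 4·13 + 30)/6 = 90/6 = 15; σ²_Task 2 = ((30−8)/6)² = 13.444
te_Task 3 = (1 + 4·2 + 15)/6 = 24/6 = 4; σ²_Task 3 = ((15−1)/6)² = 5.444
te_Task 4 = (1 + 4·6 + 11)/6 = 36/6 = 6; σ²_Task 4 = ((11−1)/6)² = 2.778
te_Task 5 = (2 + 4·4 + 6)/6 = 24/6 = 4; σ²_Task 5 = ((6−2)/6)² = 0.444
te_Task 6 = (6 + 4·7 + 14)/6 = 48/6 = 8; σ²_Task 6 = ((14−6)/6)² = 1.778
te_Task 7 = (2 + 4·5 + 8)/6 = 30/6 = 5; σ²_Task 7 = ((8−2)/6)² = 1.000

Forward pass:
ES_Task 1 = 0; EF_Task 1 = 14
ES_Task 2 = 0; EF_Task 2 = 15
ES_Task 3 = max(EF_Task 1=14, EF_Task 2=15) = 15; EF_Task 3 = 15+4 = 19
ES_Task 4 = 19; EF_Task 4 = 19+6 = 25
ES_Task 5 = max(EF_Task 1=14, EF_Task 2=15) = 15; EF_Task 5 = 15+4 = 19
ES_Task 6 = max(EF_Task 1=14, EF_Task 2=15) = 15; EF_Task 6 = 15+8 = 23
ES_Task 7 = max(EF_Task 1=14, EF_Task 4=25, EF_Task 5=19, EF_Task 6=23) = 25; EF_Task 7 = 25+5 = 30
Expected project duration μ = 30 days. Critical path: Task 2 → Task 3 → Task 4 → Task 7.

Variance along critical path = 13.444 + 5.444 + 2.778 + 1.000 = 22.667; σ = 4.761 days.
D = μ + z·σ = 30 + 1.282·4.761 = 36.1 days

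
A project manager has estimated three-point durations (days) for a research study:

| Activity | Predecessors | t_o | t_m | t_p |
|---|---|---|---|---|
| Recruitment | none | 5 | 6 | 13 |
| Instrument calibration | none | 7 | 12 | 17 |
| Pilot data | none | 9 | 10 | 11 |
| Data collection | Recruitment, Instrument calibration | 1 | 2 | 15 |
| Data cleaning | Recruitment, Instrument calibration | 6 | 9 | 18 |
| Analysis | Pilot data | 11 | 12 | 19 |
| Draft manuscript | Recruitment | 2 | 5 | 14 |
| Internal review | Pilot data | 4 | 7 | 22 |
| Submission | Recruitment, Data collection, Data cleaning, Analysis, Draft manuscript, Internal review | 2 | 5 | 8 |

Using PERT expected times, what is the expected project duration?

28 days

te_Recruitment = (5 + 4·6 + 13)/6 = 42/6 = 7
te_Instrument calibration = (7 + 4·12 + 17)/6 = 72/6 = 12
te_Pilot data = (9 + 4·10 + 11)/6 = 60/6 = 10
te_Data collection = (1 + 4·2 + 15)/6 = 24/6 = 4
te_Data cleaning = (6 + 4·9 + 18)/6 = 60/6 = 10
te_Analysis = (11 + 4·12 + 19)/6 = 78/6 = 13
te_Draft manuscript = (2 + 4·5 + 14)/6 = 36/6 = 6
te_Internal review = (4 + 4·7 + 22)/6 = 54/6 = 9
te_Submission = (2 + 4·5 + 8)/6 = 30/6 = 5

Forward pass:
ES_Recruitment = 0; EF_Recruitment = 7
ES_Instrument calibration = 0; EF_Instrument calibration = 12
ES_Pilot data = 0; EF_Pilot data = 10
ES_Data collection = max(EF_Recruitment=7, EF_Instrument calibration=12) = 12; EF_Data collection = 12+4 = 16
ES_Data cleaning = max(EF_Recruitment=7, EF_Instrument calibration=12) = 12; EF_Data cleaning = 12+10 = 22
ES_Analysis = 10; EF_Analysis = 10+13 = 23
ES_Draft manuscript = 7; EF_Draft manuscript = 7+6 = 13
ES_Internal review = 10; EF_Internal review = 10+9 = 19
ES_Submission = max(EF_Recruitment=7, EF_Data collection=16, EF_Data cleaning=22, EF_Analysis=23, EF_Draft manuscript=13, EF_Internal review=19) = 23; EF_Submission = 23+5 = 28
Expected project duration μ = 28 days. Critical path: Pilot data → Analysis → Submission.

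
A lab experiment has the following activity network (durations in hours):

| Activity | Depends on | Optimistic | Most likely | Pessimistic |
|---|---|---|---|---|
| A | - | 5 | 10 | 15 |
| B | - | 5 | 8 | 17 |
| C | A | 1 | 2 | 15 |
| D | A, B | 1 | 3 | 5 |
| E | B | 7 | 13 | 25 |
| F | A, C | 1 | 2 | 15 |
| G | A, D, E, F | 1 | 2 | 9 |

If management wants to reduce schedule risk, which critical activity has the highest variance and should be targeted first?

E

te_A = (5 + 4·10 + 15)/6 = 60/6 = 10; σ²_A = ((15−5)/6)² = 2.778
te_B = (5 + 4·8 + 17)/6 = 54/6 = 9; σ²_B = ((17−5)/6)² = 4.000
te_C = (1 + 4·2 + 15)/6 = 24/6 = 4; σ²_C = ((15−1)/6)² = 5.444
te_D = (1 + 4·3 + 5)/6 = 18/6 = 3; σ²_D = ((5−1)/6)² = 0.444
te_E = (7 + 4·13 + 25)/6 = 84/6 = 14; σ²_E = ((25−7)/6)² = 9.000
te_F = (1 + 4·2 + 15)/6 = 24/6 = 4; σ²_F = ((15−1)/6)² = 5.444
te_G = (1 + 4·2 + 9)/6 = 18/6 = 3; σ²_G = ((9−1)/6)² = 1.778

Forward pass:
ES_A = 0; EF_A = 10
ES_B = 0; EF_B = 9
ES_C = 10; EF_C = 10+4 = 14
ES_D = max(EF_A=10, EF_B=9) = 10; EF_D = 10+3 = 13
ES_E = 9; EF_E = 9+14 = 23
ES_F = max(EF_A=10, EF_C=14) = 14; EF_F = 14+4 = 18
ES_G = max(EF_A=10, EF_D=13, EF_E=23, EF_F=18) = 23; EF_G = 23+3 = 26
Expected project duration μ = 26 hours. Critical path: B → E → G.

Variances on critical path: σ²_B=4.000, σ²_E=9.000, σ²_G=1.778.
Largest is σ²_E = 9.000.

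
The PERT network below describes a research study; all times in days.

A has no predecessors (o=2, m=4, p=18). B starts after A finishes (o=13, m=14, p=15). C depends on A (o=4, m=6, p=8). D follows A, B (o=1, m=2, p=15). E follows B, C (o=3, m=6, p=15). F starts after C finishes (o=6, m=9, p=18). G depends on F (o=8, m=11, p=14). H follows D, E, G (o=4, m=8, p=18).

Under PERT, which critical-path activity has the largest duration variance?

te_A = (2 + 4·4 + 18)/6 = 36/6 = 6; σ²_A = ((18−2)/6)² = 7.111
te_B = (13 + 4·14 + 15)/6 = 84/6 = 14; σ²_B = ((15−13)/6)² = 0.111
te_C = (4 + 4·6 + 8)/6 = 36/6 = 6; σ²_C = ((8−4)/6)² = 0.444
te_D = (1 + 4·2 + 15)/6 = 24/6 = 4; σ²_D = ((15−1)/6)² = 5.444
te_E = (3 + 4·6 + 15)/6 = 42/6 = 7; σ²_E = ((15−3)/6)² = 4.000
te_F = (6 + 4·9 + 18)/6 = 60/6 = 10; σ²_F = ((18−6)/6)² = 4.000
te_G = (8 + 4·11 + 14)/6 = 66/6 = 11; σ²_G = ((14−8)/6)² = 1.000
te_H = (4 + 4·8 + 18)/6 = 54/6 = 9; σ²_H = ((18−4)/6)² = 5.444

Forward pass:
ES_A = 0; EF_A = 6
ES_B = 6; EF_B = 6+14 = 20
ES_C = 6; EF_C = 6+6 = 12
ES_D = max(EF_A=6, EF_B=20) = 20; EF_D = 20+4 = 24
ES_E = max(EF_B=20, EF_C=12) = 20; EF_E = 20+7 = 27
ES_F = 12; EF_F = 12+10 = 22
ES_G = 22; EF_G = 22+11 = 33
ES_H = max(EF_D=24, EF_E=27, EF_G=33) = 33; EF_H = 33+9 = 42
Expected project duration μ = 42 days. Critical path: A → C → F → G → H.

Variances on critical path: σ²_A=7.111, σ²_C=0.444, σ²_F=4.000, σ²_G=1.000, σ²_H=5.444.
Largest is σ²_A = 7.111.

A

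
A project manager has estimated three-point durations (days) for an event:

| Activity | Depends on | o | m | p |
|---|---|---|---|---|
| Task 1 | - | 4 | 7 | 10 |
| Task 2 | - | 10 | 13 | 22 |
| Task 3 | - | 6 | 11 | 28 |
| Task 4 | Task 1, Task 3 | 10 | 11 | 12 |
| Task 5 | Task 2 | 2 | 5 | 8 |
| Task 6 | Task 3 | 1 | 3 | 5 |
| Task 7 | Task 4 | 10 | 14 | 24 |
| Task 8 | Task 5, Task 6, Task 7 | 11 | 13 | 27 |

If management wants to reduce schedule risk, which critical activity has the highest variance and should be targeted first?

te_Task 1 = (4 + 4·7 + 10)/6 = 42/6 = 7; σ²_Task 1 = ((10−4)/6)² = 1.000
te_Task 2 = (10 + 4·13 + 22)/6 = 84/6 = 14; σ²_Task 2 = ((22−10)/6)² = 4.000
te_Task 3 = (6 + 4·11 + 28)/6 = 78/6 = 13; σ²_Task 3 = ((28−6)/6)² = 13.444
te_Task 4 = (10 + 4·11 + 12)/6 = 66/6 = 11; σ²_Task 4 = ((12−10)/6)² = 0.111
te_Task 5 = (2 + 4·5 + 8)/6 = 30/6 = 5; σ²_Task 5 = ((8−2)/6)² = 1.000
te_Task 6 = (1 + 4·3 + 5)/6 = 18/6 = 3; σ²_Task 6 = ((5−1)/6)² = 0.444
te_Task 7 = (10 + 4·14 + 24)/6 = 90/6 = 15; σ²_Task 7 = ((24−10)/6)² = 5.444
te_Task 8 = (11 + 4·13 + 27)/6 = 90/6 = 15; σ²_Task 8 = ((27−11)/6)² = 7.111

Forward pass:
ES_Task 1 = 0; EF_Task 1 = 7
ES_Task 2 = 0; EF_Task 2 = 14
ES_Task 3 = 0; EF_Task 3 = 13
ES_Task 4 = max(EF_Task 1=7, EF_Task 3=13) = 13; EF_Task 4 = 13+11 = 24
ES_Task 5 = 14; EF_Task 5 = 14+5 = 19
ES_Task 6 = 13; EF_Task 6 = 13+3 = 16
ES_Task 7 = 24; EF_Task 7 = 24+15 = 39
ES_Task 8 = max(EF_Task 5=19, EF_Task 6=16, EF_Task 7=39) = 39; EF_Task 8 = 39+15 = 54
Expected project duration μ = 54 days. Critical path: Task 3 → Task 4 → Task 7 → Task 8.

Variances on critical path: σ²_Task 3=13.444, σ²_Task 4=0.111, σ²_Task 7=5.444, σ²_Task 8=7.111.
Largest is σ²_Task 3 = 13.444.

Task 3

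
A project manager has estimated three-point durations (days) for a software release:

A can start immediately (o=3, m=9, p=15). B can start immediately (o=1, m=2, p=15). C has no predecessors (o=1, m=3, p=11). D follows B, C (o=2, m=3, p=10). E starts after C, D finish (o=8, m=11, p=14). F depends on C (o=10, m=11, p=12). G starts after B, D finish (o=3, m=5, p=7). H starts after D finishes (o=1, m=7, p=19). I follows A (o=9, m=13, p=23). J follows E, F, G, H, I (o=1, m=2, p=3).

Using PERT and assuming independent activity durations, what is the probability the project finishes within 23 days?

0.259

te_A = (3 + 4·9 + 15)/6 = 54/6 = 9; σ²_A = ((15−3)/6)² = 4.000
te_B = (1 + 4·2 + 15)/6 = 24/6 = 4; σ²_B = ((15−1)/6)² = 5.444
te_C = (1 + 4·3 + 11)/6 = 24/6 = 4; σ²_C = ((11−1)/6)² = 2.778
te_D = (2 + 4·3 + 10)/6 = 24/6 = 4; σ²_D = ((10−2)/6)² = 1.778
te_E = (8 + 4·11 + 14)/6 = 66/6 = 11; σ²_E = ((14−8)/6)² = 1.000
te_F = (10 + 4·11 + 12)/6 = 66/6 = 11; σ²_F = ((12−10)/6)² = 0.111
te_G = (3 + 4·5 + 7)/6 = 30/6 = 5; σ²_G = ((7−3)/6)² = 0.444
te_H = (1 + 4·7 + 19)/6 = 48/6 = 8; σ²_H = ((19−1)/6)² = 9.000
te_I = (9 + 4·13 + 23)/6 = 84/6 = 14; σ²_I = ((23−9)/6)² = 5.444
te_J = (1 + 4·2 + 3)/6 = 12/6 = 2; σ²_J = ((3−1)/6)² = 0.111

Forward pass:
ES_A = 0; EF_A = 9
ES_B = 0; EF_B = 4
ES_C = 0; EF_C = 4
ES_D = max(EF_B=4, EF_C=4) = 4; EF_D = 4+4 = 8
ES_E = max(EF_C=4, EF_D=8) = 8; EF_E = 8+11 = 19
ES_F = 4; EF_F = 4+11 = 15
ES_G = max(EF_B=4, EF_D=8) = 8; EF_G = 8+5 = 13
ES_H = 8; EF_H = 8+8 = 16
ES_I = 9; EF_I = 9+14 = 23
ES_J = max(EF_E=19, EF_F=15, EF_G=13, EF_H=16, EF_I=23) = 23; EF_J = 23+2 = 25
Expected project duration μ = 25 days. Critical path: A → I → J.

Variance along critical path = 4.000 + 5.444 + 0.111 = 9.556; σ = √9.556 = 3.091 days.
Z = (23 − 25) / 3.091 = -0.647
P(T ≤ 23) = Φ(-0.647) ≈ 0.259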